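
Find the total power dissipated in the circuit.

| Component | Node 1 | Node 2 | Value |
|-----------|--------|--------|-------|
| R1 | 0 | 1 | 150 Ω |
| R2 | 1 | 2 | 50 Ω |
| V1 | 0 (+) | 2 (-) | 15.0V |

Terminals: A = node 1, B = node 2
Nodal analysis, taking node 2 as the 0 V reference.
Source V1 fixes V_0 = 15 V.
KCL at each unknown node (sum of currents leaving = 0; resistances in Ω):
  Node 1: (V_1 - 15)/150 + (V_1 - 0)/50 = 0
Collecting terms: 0.02667 × V_1 = 0.1  =>  V_1 = 3.75 V
Power in each resistor, P = (ΔV)²/R:
  P_R1 = (15 - 3.75)²/150 = 0.8438 W
  P_R2 = (3.75 - 0)²/50 = 0.2812 W
P_total = P_R1 + P_R2 = 1.125 W

Final answer: 1.125 W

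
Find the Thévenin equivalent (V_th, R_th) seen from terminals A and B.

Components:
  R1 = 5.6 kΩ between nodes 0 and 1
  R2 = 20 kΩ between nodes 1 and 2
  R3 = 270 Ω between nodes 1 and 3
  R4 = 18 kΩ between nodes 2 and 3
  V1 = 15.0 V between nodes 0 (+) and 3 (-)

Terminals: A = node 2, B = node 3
Step 1 — V_th is the open-circuit voltage V_A - V_B (nothing connected across the terminals).
Nodal analysis, taking node 3 as the 0 V reference.
Source V1 fixes V_0 = 15 V.
KCL at each unknown node (sum of currents leaving = 0; resistances in Ω):
  Node 1: (V_1 - 15)/5600 + (V_1 - V_2)/20000 + (V_1 - 0)/270 = 0
  Node 2: (V_2 - V_1)/20000 + (V_2 - 0)/18000 = 0
Collecting terms (coefficients in siemens):
  0.003932·V_1 - 0.00005·V_2 = 0.002679
  0.0001056·V_2 - 0.00005·V_1 = 0
Determinant D = (0.003932)(0.0001056) - (-0.00005)(-0.00005) = 0.0000004126
V_1 = [(0.002679)(0.0001056) - (-0.00005)(0)]/D = 0.6853 V
V_2 = [(0.003932)(0) - (0.002679)(-0.00005)]/D = 0.3246 V
V_th = V_2 - V_3 = 0.3246 - 0 = 0.3246 V
Step 2 — R_th: zero the source — replace V1 by a short circuit (node 3 merges into node 0) — and find the resistance seen between A (node 2) and B (node 0).
Reduce the network between node 2 (A) and node 0 (B) by series/parallel combination:
  Rp1 = R1 ‖ R3 (parallel, both between nodes 0 and 1) = 1/(1/5600 + 1/270) = 257.6 Ω
  Rs1 = R2 + Rp1 (series, joined only at node 1) = 20000 + 257.6 = 20260 Ω
  Rp2 = R4 ‖ Rs1 (parallel, both between nodes 0 and 2) = 1/(1/18000 + 1/20260) = 9531 Ω
R_th = 9.531 kΩ

Final answer: V_th = 0.3246 V, R_th = 9.531 kΩ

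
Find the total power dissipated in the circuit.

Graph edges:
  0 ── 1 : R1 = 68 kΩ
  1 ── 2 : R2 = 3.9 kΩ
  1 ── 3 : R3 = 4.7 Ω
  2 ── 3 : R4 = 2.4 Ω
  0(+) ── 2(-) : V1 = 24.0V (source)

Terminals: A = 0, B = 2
Nodal analysis, taking node 2 as the 0 V reference.
Source V1 fixes V_0 = 24 V.
KCL at each unknown node (sum of currents leaving = 0; resistances in Ω):
  Node 1: (V_1 - 24)/68000 + (V_1 - 0)/3900 + (V_1 - V_3)/4.7 = 0
  Node 3: (V_3 - V_1)/4.7 + (V_3 - 0)/2.4 = 0
Collecting terms (coefficients in siemens):
  0.213·V_1 - 0.2128·V_3 = 0.0003529
  0.6294·V_3 - 0.2128·V_1 = 0
Determinant D = (0.213)(0.6294) - (-0.2128)(-0.2128) = 0.08882
V_1 = [(0.0003529)(0.6294) - (-0.2128)(0)]/D = 0.002501 V
V_3 = [(0.213)(0) - (0.0003529)(-0.2128)]/D = 0.0008454 V
Power in each resistor, P = (ΔV)²/R:
  P_R1 = (24 - 0.002501)²/68000 = 0.008469 W
  P_R2 = (0.002501 - 0)²/3900 = 0.000000001604 W
  P_R3 = (0.002501 - 0.0008454)²/4.7 = 0.0000005832 W
  P_R4 = (0 - 0.0008454)²/2.4 = 0.0000002978 W
P_total = P_R1 + P_R2 + P_R3 + P_R4 = 0.00847 W

Final answer: 0.00847 W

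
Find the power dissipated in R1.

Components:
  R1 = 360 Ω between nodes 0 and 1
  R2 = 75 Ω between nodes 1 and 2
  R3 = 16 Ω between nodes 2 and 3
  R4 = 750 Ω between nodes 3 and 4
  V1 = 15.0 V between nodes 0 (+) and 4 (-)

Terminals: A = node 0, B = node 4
Nodal analysis, taking node 4 as the 0 V reference.
Source V1 fixes V_0 = 15 V.
KCL at each unknown node (sum of currents leaving = 0; resistances in Ω):
  Node 1: (V_1 - 15)/360 + (V_1 - V_2)/75 = 0
  Node 2: (V_2 - V_1)/75 + (V_2 - V_3)/16 = 0
  Node 3: (V_3 - V_2)/16 + (V_3 - 0)/750 = 0
Collecting terms (coefficients in siemens):
  0.01611·V_1 - 0.01333·V_2 = 0.04167
  0.07583·V_2 - 0.01333·V_1 - 0.0625·V_3 = 0
  0.06383·V_3 - 0.0625·V_2 = 0
Solving these 3 simultaneous equations (Gaussian elimination) gives:
  V_1 = 10.5 V, V_2 = 9.567 V, V_3 = 9.367 V
I_R1 = (V_0 - V_1)/R1 = (15 - 10.5)/360 = 0.01249 A
P_R1 = I_R1² × R1 = (0.01249)² × 360 = 0.05616 W

Final answer: 0.05616 W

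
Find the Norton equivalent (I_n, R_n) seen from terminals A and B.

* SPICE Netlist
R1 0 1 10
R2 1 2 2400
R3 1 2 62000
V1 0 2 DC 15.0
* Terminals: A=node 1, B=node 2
Find the Thévenin equivalent first; then I_n = V_th/R_th and R_n = R_th.
Step 1 — V_th is the open-circuit voltage V_A - V_B (nothing connected across the terminals).
Nodal analysis, taking node 2 as the 0 V reference.
Source V1 fixes V_0 = 15 V.
KCL at each unknown node (sum of currents leaving = 0; resistances in Ω):
  Node 1: (V_1 - 15)/10 + (V_1 - 0)/2400 + (V_1 - 0)/62000 = 0
Collecting terms: 0.1004 × V_1 = 1.5  =>  V_1 = 14.94 V
V_th = V_1 - V_2 = 14.94 - 0 = 14.94 V
Step 2 — R_th: zero the source — replace V1 by a short circuit (node 2 merges into node 0) — and find the resistance seen between A (node 1) and B (node 0).
Reduce the network between node 1 (A) and node 0 (B) by series/parallel combination:
  Rp1 = R1 ‖ R2 ‖ R3 (parallel, all between nodes 0 and 1) = 1/(1/10 + 1/2400 + 1/62000) = 9.957 Ω
R_th = 9.957 Ω
I_n = V_th/R_th = 14.94/9.957 = 1.5 A, and R_n = R_th = 9.957 Ω

Final answer: I_n = 1.5 A, R_n = 9.957 Ω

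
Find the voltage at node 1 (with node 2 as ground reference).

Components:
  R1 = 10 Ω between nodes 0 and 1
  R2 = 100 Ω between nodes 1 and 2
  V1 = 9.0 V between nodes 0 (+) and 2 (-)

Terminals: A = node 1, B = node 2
Nodal analysis, taking node 2 as the 0 V reference.
Source V1 fixes V_0 = 9 V.
KCL at each unknown node (sum of currents leaving = 0; resistances in Ω):
  Node 1: (V_1 - 9)/10 + (V_1 - 0)/100 = 0
Collecting terms: 0.11 × V_1 = 0.9  =>  V_1 = 8.182 V
The requested potential is V_1 = 8.182 V.

Final answer: V_1 = 8.182 V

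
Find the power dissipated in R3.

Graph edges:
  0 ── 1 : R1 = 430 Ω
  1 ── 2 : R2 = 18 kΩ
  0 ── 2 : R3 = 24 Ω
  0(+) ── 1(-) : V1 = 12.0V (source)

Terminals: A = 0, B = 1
Nodal analysis, taking node 1 as the 0 V reference.
Source V1 fixes V_0 = 12 V.
KCL at each unknown node (sum of currents leaving = 0; resistances in Ω):
  Node 2: (V_2 - 0)/18000 + (V_2 - 12)/24 = 0
Collecting terms: 0.04172 × V_2 = 0.5  =>  V_2 = 11.98 V
I_R3 = (V_0 - V_2)/R3 = (12 - 11.98)/24 = 0.0006658 A
P_R3 = I_R3² × R3 = (0.0006658)² × 24 = 0.00001064 W

Final answer: 1.064e-05 W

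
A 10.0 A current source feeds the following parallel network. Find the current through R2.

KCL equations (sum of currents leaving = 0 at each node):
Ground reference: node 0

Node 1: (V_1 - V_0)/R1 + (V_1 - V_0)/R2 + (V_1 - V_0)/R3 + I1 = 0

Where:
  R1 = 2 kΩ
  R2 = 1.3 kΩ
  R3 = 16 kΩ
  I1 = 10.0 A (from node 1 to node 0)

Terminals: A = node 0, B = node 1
All resistors sit directly between nodes 0 and 1, so they are in parallel and share one voltage V; the full source current 10 A splits among them.
1/R_par = 1/2000 + 1/1300 + 1/16000 = 0.001332 S  =>  R_par = 750.9 Ω
V = I × R_par = 10 × 750.9 = 7509 V
I_R2 = V/R2 = 7509/1300 = 5.776 A

Final answer: 5.776 A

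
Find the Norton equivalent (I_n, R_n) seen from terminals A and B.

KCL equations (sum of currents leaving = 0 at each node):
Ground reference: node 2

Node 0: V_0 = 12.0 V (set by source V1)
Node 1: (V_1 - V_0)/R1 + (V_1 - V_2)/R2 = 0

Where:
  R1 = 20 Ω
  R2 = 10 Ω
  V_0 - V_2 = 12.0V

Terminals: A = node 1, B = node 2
Find the Thévenin equivalent first; then I_n = V_th/R_th and R_n = R_th.
Step 1 — V_th is the open-circuit voltage V_A - V_B (nothing connected across the terminals).
Nodal analysis, taking node 2 as the 0 V reference.
Source V1 fixes V_0 = 12 V.
KCL at each unknown node (sum of currents leaving = 0; resistances in Ω):
  Node 1: (V_1 - 12)/20 + (V_1 - 0)/10 = 0
Collecting terms: 0.15 × V_1 = 0.6  =>  V_1 = 4 V
V_th = V_1 - V_2 = 4 - 0 = 4 V
Step 2 — R_th: zero the source — replace V1 by a short circuit (node 2 merges into node 0) — and find the resistance seen between A (node 1) and B (node 0).
Reduce the network between node 1 (A) and node 0 (B) by series/parallel combination:
  Rp1 = R1 ‖ R2 (parallel, both between nodes 0 and 1) = 1/(1/20 + 1/10) = 6.667 Ω
R_th = 6.667 Ω
I_n = V_th/R_th = 4/6.667 = 0.6 A, and R_n = R_th = 6.667 Ω

Final answer: I_n = 0.6 A, R_n = 6.667 Ω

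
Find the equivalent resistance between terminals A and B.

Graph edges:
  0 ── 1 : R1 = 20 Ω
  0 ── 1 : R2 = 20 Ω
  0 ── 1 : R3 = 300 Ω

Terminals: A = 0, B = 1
Reduce the network between node 0 (A) and node 1 (B) by series/parallel combination:
  Rp1 = R1 ‖ R2 ‖ R3 (parallel, all between nodes 0 and 1) = 1/(1/20 + 1/20 + 1/300) = 9.677 Ω
R_eq = 9.677 Ω

Final answer: 9.677 Ω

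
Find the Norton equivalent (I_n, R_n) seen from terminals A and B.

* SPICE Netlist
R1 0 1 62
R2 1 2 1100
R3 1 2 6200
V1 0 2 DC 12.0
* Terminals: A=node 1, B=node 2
Find the Thévenin equivalent first; then I_n = V_th/R_th and R_n = R_th.
Step 1 — V_th is the open-circuit voltage V_A - V_B (nothing connected across the terminals).
Nodal analysis, taking node 2 as the 0 V reference.
Source V1 fixes V_0 = 12 V.
KCL at each unknown node (sum of currents leaving = 0; resistances in Ω):
  Node 1: (V_1 - 12)/62 + (V_1 - 0)/1100 + (V_1 - 0)/6200 = 0
Collecting terms: 0.0172 × V_1 = 0.1935  =>  V_1 = 11.25 V
V_th = V_1 - V_2 = 11.25 - 0 = 11.25 V
Step 2 — R_th: zero the source — replace V1 by a short circuit (node 2 merges into node 0) — and find the resistance seen between A (node 1) and B (node 0).
Reduce the network between node 1 (A) and node 0 (B) by series/parallel combination:
  Rp1 = R1 ‖ R2 ‖ R3 (parallel, all between nodes 0 and 1) = 1/(1/62 + 1/1100 + 1/6200) = 58.14 Ω
R_th = 58.14 Ω
I_n = V_th/R_th = 11.25/58.14 = 0.1935 A, and R_n = R_th = 58.14 Ω

Final answer: I_n = 0.1935 A, R_n = 58.14 Ω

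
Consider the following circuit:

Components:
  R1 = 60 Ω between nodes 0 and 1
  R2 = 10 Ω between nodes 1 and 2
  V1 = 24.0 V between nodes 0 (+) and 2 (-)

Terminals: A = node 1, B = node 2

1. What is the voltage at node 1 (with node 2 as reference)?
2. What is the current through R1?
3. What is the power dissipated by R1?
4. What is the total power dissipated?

Nodal analysis, taking node 2 as the 0 V reference.
Source V1 fixes V_0 = 24 V.
KCL at each unknown node (sum of currents leaving = 0; resistances in Ω):
  Node 1: (V_1 - 24)/60 + (V_1 - 0)/10 = 0
Collecting terms: 0.1167 × V_1 = 0.4  =>  V_1 = 3.429 V
Part 1:
  Read off the nodal solution: V_1 = 3.429 V
Part 2:
  I_R1 = (V_0 - V_1)/R1 = (24 - 3.429)/60 = 0.3429 A
  Magnitude: I_R1 = 0.3429 A
Part 3:
  I_R1 = (V_0 - V_1)/R1 = (24 - 3.429)/60 = 0.3429 A
  P_R1 = I_R1² × R1 = (0.3429)² × 60 = 7.053 W
Part 4:
  Power in each resistor, P = (ΔV)²/R:
    P_R1 = (24 - 3.429)²/60 = 7.053 W
    P_R2 = (3.429 - 0)²/10 = 1.176 W
  P_total = P_R1 + P_R2 = 8.229 W

Final answers:
1. V_1 = 3.429 V
2. I_R1 = 0.3429 A
3. P_R1 = 7.053 W
4. P_total = 8.229 W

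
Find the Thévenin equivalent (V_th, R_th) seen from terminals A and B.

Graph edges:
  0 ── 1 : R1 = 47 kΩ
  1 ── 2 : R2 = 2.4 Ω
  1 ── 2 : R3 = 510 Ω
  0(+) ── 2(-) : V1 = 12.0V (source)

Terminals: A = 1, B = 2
Step 1 — V_th is the open-circuit voltage V_A - V_B (nothing connected across the terminals).
Nodal analysis, taking node 2 as the 0 V reference.
Source V1 fixes V_0 = 12 V.
KCL at each unknown node (sum of currents leaving = 0; resistances in Ω):
  Node 1: (V_1 - 12)/47000 + (V_1 - 0)/2.4 + (V_1 - 0)/510 = 0
Collecting terms: 0.4186 × V_1 = 0.0002553  =>  V_1 = 0.0006099 V
V_th = V_1 - V_2 = 0.0006099 - 0 = 0.0006099 V
Step 2 — R_th: zero the source — replace V1 by a short circuit (node 2 merges into node 0) — and find the resistance seen between A (node 1) and B (node 0).
Reduce the network between node 1 (A) and node 0 (B) by series/parallel combination:
  Rp1 = R1 ‖ R2 ‖ R3 (parallel, all between nodes 0 and 1) = 1/(1/47000 + 1/2.4 + 1/510) = 2.389 Ω
R_th = 2.389 Ω

Final answer: V_th = 0.0006099 V, R_th = 2.389 Ω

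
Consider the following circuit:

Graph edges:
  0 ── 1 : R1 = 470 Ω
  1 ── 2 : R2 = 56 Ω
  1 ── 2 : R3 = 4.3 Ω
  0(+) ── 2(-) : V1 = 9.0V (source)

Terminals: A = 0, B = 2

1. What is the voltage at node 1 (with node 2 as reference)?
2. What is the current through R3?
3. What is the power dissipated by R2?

Nodal analysis, taking node 2 as the 0 V reference.
Source V1 fixes V_0 = 9 V.
KCL at each unknown node (sum of currents leaving = 0; resistances in Ω):
  Node 1: (V_1 - 9)/470 + (V_1 - 0)/56 + (V_1 - 0)/4.3 = 0
Collecting terms: 0.2525 × V_1 = 0.01915  =>  V_1 = 0.07582 V
Part 1:
  Read off the nodal solution: V_1 = 0.07582 V
Part 2:
  I_R3 = (V_1 - V_2)/R3 = (0.07582 - 0)/4.3 = 0.01763 A
  Magnitude: I_R3 = 0.01763 A
Part 3:
  I_R2 = (V_1 - V_2)/R2 = (0.07582 - 0)/56 = 0.001354 A
  P_R2 = I_R2² × R2 = (0.001354)² × 56 = 0.0001027 W

Final answers:
1. V_1 = 0.07582 V
2. I_R3 = 0.01763 A
3. P_R2 = 0.0001027 W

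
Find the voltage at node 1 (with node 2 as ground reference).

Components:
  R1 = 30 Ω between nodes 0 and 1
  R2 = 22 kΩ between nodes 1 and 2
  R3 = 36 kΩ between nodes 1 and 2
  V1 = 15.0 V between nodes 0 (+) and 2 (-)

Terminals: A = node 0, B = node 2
Nodal analysis, taking node 2 as the 0 V reference.
Source V1 fixes V_0 = 15 V.
KCL at each unknown node (sum of currents leaving = 0; resistances in Ω):
  Node 1: (V_1 - 15)/30 + (V_1 - 0)/22000 + (V_1 - 0)/36000 = 0
Collecting terms: 0.03341 × V_1 = 0.5  =>  V_1 = 14.97 V
The requested potential is V_1 = 14.97 V.

Final answer: V_1 = 14.97 V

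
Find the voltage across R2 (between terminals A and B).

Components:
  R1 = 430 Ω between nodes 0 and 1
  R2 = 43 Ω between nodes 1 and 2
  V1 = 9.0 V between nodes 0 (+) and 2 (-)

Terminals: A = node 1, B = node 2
R1 and R2 are in series across V1 (node 0 → node 1 → node 2), and the output A–B is taken across R2, so this is a voltage divider.
Series current: I = V1/(R1 + R2) = 9/(430 + 43) = 9/473 = 0.01903 A
V_R2 = I × R2 = V1 × R2/(R1 + R2) = 9 × 43/473 = 0.8182 V

Final answer: 0.8182 V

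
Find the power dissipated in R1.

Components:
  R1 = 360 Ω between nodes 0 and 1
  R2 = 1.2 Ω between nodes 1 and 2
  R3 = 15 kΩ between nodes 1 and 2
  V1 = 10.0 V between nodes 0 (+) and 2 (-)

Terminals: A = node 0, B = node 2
Nodal analysis, taking node 2 as the 0 V reference.
Source V1 fixes V_0 = 10 V.
KCL at each unknown node (sum of currents leaving = 0; resistances in Ω):
  Node 1: (V_1 - 10)/360 + (V_1 - 0)/1.2 + (V_1 - 0)/15000 = 0
Collecting terms: 0.8362 × V_1 = 0.02778  =>  V_1 = 0.03322 V
I_R1 = (V_0 - V_1)/R1 = (10 - 0.03322)/360 = 0.02769 A
P_R1 = I_R1² × R1 = (0.02769)² × 360 = 0.2759 W

Final answer: 0.2759 W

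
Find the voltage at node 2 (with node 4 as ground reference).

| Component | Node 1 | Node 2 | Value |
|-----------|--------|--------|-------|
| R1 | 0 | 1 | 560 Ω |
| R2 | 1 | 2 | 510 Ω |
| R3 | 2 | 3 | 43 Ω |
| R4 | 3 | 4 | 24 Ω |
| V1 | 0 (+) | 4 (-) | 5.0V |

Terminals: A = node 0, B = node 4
Nodal analysis, taking node 4 as the 0 V reference.
Source V1 fixes V_0 = 5 V.
KCL at each unknown node (sum of currents leaving = 0; resistances in Ω):
  Node 1: (V_1 - 5)/560 + (V_1 - V_2)/510 = 0
  Node 2: (V_2 - V_1)/510 + (V_2 - V_3)/43 = 0
  Node 3: (V_3 - V_2)/43 + (V_3 - 0)/24 = 0
Collecting terms (coefficients in siemens):
  0.003746·V_1 - 0.001961·V_2 = 0.008929
  0.02522·V_2 - 0.001961·V_1 - 0.02326·V_3 = 0
  0.06492·V_3 - 0.02326·V_2 = 0
Solving these 3 simultaneous equations (Gaussian elimination) gives:
  V_1 = 2.537 V, V_2 = 0.2946 V, V_3 = 0.1055 V
The requested potential is V_2 = 0.2946 V.

Final answer: V_2 = 0.2946 V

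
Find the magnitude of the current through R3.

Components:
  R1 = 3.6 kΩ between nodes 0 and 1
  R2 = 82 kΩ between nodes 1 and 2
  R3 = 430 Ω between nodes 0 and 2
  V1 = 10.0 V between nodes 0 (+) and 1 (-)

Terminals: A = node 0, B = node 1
Nodal analysis, taking node 1 as the 0 V reference.
Source V1 fixes V_0 = 10 V.
KCL at each unknown node (sum of currents leaving = 0; resistances in Ω):
  Node 2: (V_2 - 0)/82000 + (V_2 - 10)/430 = 0
Collecting terms: 0.002338 × V_2 = 0.02326  =>  V_2 = 9.948 V
I_R3 = (V_0 - V_2)/R3 = (10 - 9.948)/430 = 0.0001213 A
|I_R3| = 0.0001213 A

Final answer: |I_R3| = 0.0001213 A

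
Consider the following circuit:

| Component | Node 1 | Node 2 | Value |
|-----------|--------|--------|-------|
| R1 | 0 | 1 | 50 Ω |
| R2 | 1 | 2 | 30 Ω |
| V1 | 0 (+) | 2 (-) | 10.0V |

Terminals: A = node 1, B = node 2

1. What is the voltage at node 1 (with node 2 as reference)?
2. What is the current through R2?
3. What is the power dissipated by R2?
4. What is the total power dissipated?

Nodal analysis, taking node 2 as the 0 V reference.
Source V1 fixes V_0 = 10 V.
KCL at each unknown node (sum of currents leaving = 0; resistances in Ω):
  Node 1: (V_1 - 10)/50 + (V_1 - 0)/30 = 0
Collecting terms: 0.05333 × V_1 = 0.2  =>  V_1 = 3.75 V
Part 1:
  Read off the nodal solution: V_1 = 3.75 V
Part 2:
  I_R2 = (V_1 - V_2)/R2 = (3.75 - 0)/30 = 0.125 A
  Magnitude: I_R2 = 0.125 A
Part 3:
  I_R2 = (V_1 - V_2)/R2 = (3.75 - 0)/30 = 0.125 A
  P_R2 = I_R2² × R2 = (0.125)² × 30 = 0.4688 W
Part 4:
  Power in each resistor, P = (ΔV)²/R:
    P_R1 = (10 - 3.75)²/50 = 0.7812 W
    P_R2 = (3.75 - 0)²/30 = 0.4688 W
  P_total = P_R1 + P_R2 = 1.25 W

Final answers:
1. V_1 = 3.75 V
2. I_R2 = 0.125 A
3. P_R2 = 0.4688 W
4. P_total = 1.25 W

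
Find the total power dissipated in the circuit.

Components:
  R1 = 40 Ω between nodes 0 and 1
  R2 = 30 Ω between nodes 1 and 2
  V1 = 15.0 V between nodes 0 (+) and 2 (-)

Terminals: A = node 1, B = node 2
Nodal analysis, taking node 2 as the 0 V reference.
Source V1 fixes V_0 = 15 V.
KCL at each unknown node (sum of currents leaving = 0; resistances in Ω):
  Node 1: (V_1 - 15)/40 + (V_1 - 0)/30 = 0
Collecting terms: 0.05833 × V_1 = 0.375  =>  V_1 = 6.429 V
Power in each resistor, P = (ΔV)²/R:
  P_R1 = (15 - 6.429)²/40 = 1.837 W
  P_R2 = (6.429 - 0)²/30 = 1.378 W
P_total = P_R1 + P_R2 = 3.214 W

Final answer: 3.214 W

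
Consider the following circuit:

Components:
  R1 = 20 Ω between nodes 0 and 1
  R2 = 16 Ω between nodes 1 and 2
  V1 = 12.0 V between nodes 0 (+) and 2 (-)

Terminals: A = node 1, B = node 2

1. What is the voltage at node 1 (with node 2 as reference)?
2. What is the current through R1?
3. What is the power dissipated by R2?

Nodal analysis, taking node 2 as the 0 V reference.
Source V1 fixes V_0 = 12 V.
KCL at each unknown node (sum of currents leaving = 0; resistances in Ω):
  Node 1: (V_1 - 12)/20 + (V_1 - 0)/16 = 0
Collecting terms: 0.1125 × V_1 = 0.6  =>  V_1 = 5.333 V
Part 1:
  Read off the nodal solution: V_1 = 5.333 V
Part 2:
  I_R1 = (V_0 - V_1)/R1 = (12 - 5.333)/20 = 0.3333 A
  Magnitude: I_R1 = 0.3333 A
Part 3:
  I_R2 = (V_1 - V_2)/R2 = (5.333 - 0)/16 = 0.3333 A
  P_R2 = I_R2² × R2 = (0.3333)² × 16 = 1.778 W

Final answers:
1. V_1 = 5.333 V
2. I_R1 = 0.3333 A
3. P_R2 = 1.778 W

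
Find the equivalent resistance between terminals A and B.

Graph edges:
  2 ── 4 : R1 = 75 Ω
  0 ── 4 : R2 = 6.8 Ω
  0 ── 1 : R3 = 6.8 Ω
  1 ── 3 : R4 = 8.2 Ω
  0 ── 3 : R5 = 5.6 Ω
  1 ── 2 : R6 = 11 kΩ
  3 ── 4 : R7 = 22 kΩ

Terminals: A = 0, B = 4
The network is not a plain series/parallel combination. Inject a 1 A test current into terminal A (node 0) and return it from terminal B (node 4); then R_eq = V_A / (1 A).
Nodal analysis, taking node 4 as the 0 V reference.
Current source I_test pushes 1 A into node 0 and draws it out of node 4.
KCL at each unknown node (sum of currents leaving = 0; resistances in Ω):
  Node 0: (V_0 - 0)/6.8 + (V_0 - V_1)/6.8 + (V_0 - V_3)/5.6 - 1 = 0
  Node 1: (V_1 - V_0)/6.8 + (V_1 - V_3)/8.2 + (V_1 - V_2)/11000 = 0
  Node 2: (V_2 - V_1)/11000 + (V_2 - 0)/75 = 0
  Node 3: (V_3 - V_0)/5.6 + (V_3 - V_1)/8.2 + (V_3 - 0)/22000 = 0
Collecting terms (coefficients in siemens):
  0.4727·V_0 - 0.1471·V_1 - 0.1786·V_3 = 1
  0.2691·V_1 - 0.1471·V_0 - 0.00009091·V_2 - 0.122·V_3 = 0
  0.01342·V_2 - 0.00009091·V_1 = 0
  0.3006·V_3 - 0.1786·V_0 - 0.122·V_1 = 0
Solving these 4 simultaneous equations (Gaussian elimination) gives:
  V_0 = 6.794 V, V_1 = 6.79 V, V_2 = 0.04598 V, V_3 = 6.791 V
R_eq = V_0 / 1 A = 6.794 Ω

Final answer: 6.794 Ω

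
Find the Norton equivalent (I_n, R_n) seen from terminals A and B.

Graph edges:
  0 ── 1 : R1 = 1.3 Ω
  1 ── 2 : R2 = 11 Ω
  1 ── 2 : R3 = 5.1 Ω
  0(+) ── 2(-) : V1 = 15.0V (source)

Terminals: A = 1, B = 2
Find the Thévenin equivalent first; then I_n = V_th/R_th and R_n = R_th.
Step 1 — V_th is the open-circuit voltage V_A - V_B (nothing connected across the terminals).
Nodal analysis, taking node 2 as the 0 V reference.
Source V1 fixes V_0 = 15 V.
KCL at each unknown node (sum of currents leaving = 0; resistances in Ω):
  Node 1: (V_1 - 15)/1.3 + (V_1 - 0)/11 + (V_1 - 0)/5.1 = 0
Collecting terms: 1.056 × V_1 = 11.54  =>  V_1 = 10.92 V
V_th = V_1 - V_2 = 10.92 - 0 = 10.92 V
Step 2 — R_th: zero the source — replace V1 by a short circuit (node 2 merges into node 0) — and find the resistance seen between A (node 1) and B (node 0).
Reduce the network between node 1 (A) and node 0 (B) by series/parallel combination:
  Rp1 = R1 ‖ R2 ‖ R3 (parallel, all between nodes 0 and 1) = 1/(1/1.3 + 1/11 + 1/5.1) = 0.9468 Ω
R_th = 0.9468 Ω
I_n = V_th/R_th = 10.92/0.9468 = 11.54 A, and R_n = R_th = 0.9468 Ω

Final answer: I_n = 11.54 A, R_n = 0.9468 Ω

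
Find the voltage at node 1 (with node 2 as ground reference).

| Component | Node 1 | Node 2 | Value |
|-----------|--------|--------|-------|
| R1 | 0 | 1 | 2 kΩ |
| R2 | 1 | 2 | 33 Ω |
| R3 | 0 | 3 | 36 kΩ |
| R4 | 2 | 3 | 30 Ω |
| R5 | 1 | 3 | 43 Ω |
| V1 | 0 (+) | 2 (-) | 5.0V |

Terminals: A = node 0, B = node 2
Nodal analysis, taking node 2 as the 0 V reference.
Source V1 fixes V_0 = 5 V.
KCL at each unknown node (sum of currents leaving = 0; resistances in Ω):
  Node 1: (V_1 - 5)/2000 + (V_1 - 0)/33 + (V_1 - V_3)/43 = 0
  Node 3: (V_3 - 5)/36000 + (V_3 - 0)/30 + (V_3 - V_1)/43 = 0
Collecting terms (coefficients in siemens):
  0.05406·V_1 - 0.02326·V_3 = 0.0025
  0.05662·V_3 - 0.02326·V_1 = 0.0001389
Determinant D = (0.05406)(0.05662) - (-0.02326)(-0.02326) = 0.00252
V_1 = [(0.0025)(0.05662) - (-0.02326)(0.0001389)]/D = 0.05745 V
V_3 = [(0.05406)(0.0001389) - (0.0025)(-0.02326)]/D = 0.02605 V
The requested potential is V_1 = 0.05745 V.

Final answer: V_1 = 0.05745 V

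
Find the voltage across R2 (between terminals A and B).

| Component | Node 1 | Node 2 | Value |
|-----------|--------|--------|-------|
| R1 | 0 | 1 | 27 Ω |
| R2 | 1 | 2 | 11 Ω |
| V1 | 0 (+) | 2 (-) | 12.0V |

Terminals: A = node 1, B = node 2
R1 and R2 are in series across V1 (node 0 → node 1 → node 2), and the output A–B is taken across R2, so this is a voltage divider.
Series current: I = V1/(R1 + R2) = 12/(27 + 11) = 12/38 = 0.3158 A
V_R2 = I × R2 = V1 × R2/(R1 + R2) = 12 × 11/38 = 3.474 V

Final answer: 3.474 V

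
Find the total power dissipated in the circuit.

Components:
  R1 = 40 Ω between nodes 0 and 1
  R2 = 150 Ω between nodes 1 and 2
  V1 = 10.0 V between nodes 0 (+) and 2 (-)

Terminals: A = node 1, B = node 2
Nodal analysis, taking node 2 as the 0 V reference.
Source V1 fixes V_0 = 10 V.
KCL at each unknown node (sum of currents leaving = 0; resistances in Ω):
  Node 1: (V_1 - 10)/40 + (V_1 - 0)/150 = 0
Collecting terms: 0.03167 × V_1 = 0.25  =>  V_1 = 7.895 V
Power in each resistor, P = (ΔV)²/R:
  P_R1 = (10 - 7.895)²/40 = 0.1108 W
  P_R2 = (7.895 - 0)²/150 = 0.4155 W
P_total = P_R1 + P_R2 = 0.5263 W

Final answer: 0.5263 W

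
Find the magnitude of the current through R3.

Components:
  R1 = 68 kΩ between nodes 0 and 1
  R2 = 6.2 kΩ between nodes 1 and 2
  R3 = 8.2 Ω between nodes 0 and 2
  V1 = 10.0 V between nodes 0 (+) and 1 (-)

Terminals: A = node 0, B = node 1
Nodal analysis, taking node 1 as the 0 V reference.
Source V1 fixes V_0 = 10 V.
KCL at each unknown node (sum of currents leaving = 0; resistances in Ω):
  Node 2: (V_2 - 0)/6200 + (V_2 - 10)/8.2 = 0
Collecting terms: 0.1221 × V_2 = 1.22  =>  V_2 = 9.987 V
I_R3 = (V_0 - V_2)/R3 = (10 - 9.987)/8.2 = 0.001611 A
|I_R3| = 0.001611 A

Final answer: |I_R3| = 0.001611 A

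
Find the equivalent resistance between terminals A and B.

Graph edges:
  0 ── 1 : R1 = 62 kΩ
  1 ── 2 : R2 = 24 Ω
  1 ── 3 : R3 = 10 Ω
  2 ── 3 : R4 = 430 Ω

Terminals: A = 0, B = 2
Reduce the network between node 0 (A) and node 2 (B) by series/parallel combination:
  Rs1 = R3 + R4 (series, joined only at node 3) = 10 + 430 = 440 Ω
  Rp1 = R2 ‖ Rs1 (parallel, both between nodes 1 and 2) = 1/(1/24 + 1/440) = 22.76 Ω
  Rs2 = R1 + Rp1 (series, joined only at node 1) = 62000 + 22.76 = 62020 Ω
R_eq = 62.02 kΩ

Final answer: 62.02 kΩ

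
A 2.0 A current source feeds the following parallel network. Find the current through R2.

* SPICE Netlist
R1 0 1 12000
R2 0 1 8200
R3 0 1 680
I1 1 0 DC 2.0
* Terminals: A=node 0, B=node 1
All resistors sit directly between nodes 0 and 1, so they are in parallel and share one voltage V; the full source current 2 A splits among them.
1/R_par = 1/12000 + 1/8200 + 1/680 = 0.001676 S  =>  R_par = 596.7 Ω
V = I × R_par = 2 × 596.7 = 1193 V
I_R2 = V/R2 = 1193/8200 = 0.1455 A

Final answer: 0.1455 A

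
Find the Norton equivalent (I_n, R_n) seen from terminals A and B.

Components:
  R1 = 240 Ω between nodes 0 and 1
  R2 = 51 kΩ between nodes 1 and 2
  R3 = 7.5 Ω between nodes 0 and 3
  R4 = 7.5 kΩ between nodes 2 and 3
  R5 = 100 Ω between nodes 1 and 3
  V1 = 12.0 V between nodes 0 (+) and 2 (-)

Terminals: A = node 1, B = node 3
Find the Thévenin equivalent first; then I_n = V_th/R_th and R_n = R_th.
Step 1 — V_th is the open-circuit voltage V_A - V_B (nothing connected across the terminals).
Nodal analysis, taking node 2 as the 0 V reference.
Source V1 fixes V_0 = 12 V.
KCL at each unknown node (sum of currents leaving = 0; resistances in Ω):
  Node 1: (V_1 - 12)/240 + (V_1 - 0)/51000 + (V_1 - V_3)/100 = 0
  Node 3: (V_3 - 12)/7.5 + (V_3 - 0)/7500 + (V_3 - V_1)/100 = 0
Collecting terms (coefficients in siemens):
  0.01419·V_1 - 0.01·V_3 = 0.05
  0.1435·V_3 - 0.01·V_1 = 1.6
Determinant D = (0.01419)(0.1435) - (-0.01)(-0.01) = 0.001935
V_1 = [(0.05)(0.1435) - (-0.01)(1.6)]/D = 11.97 V
V_3 = [(0.01419)(1.6) - (0.05)(-0.01)]/D = 11.99 V
V_th = V_1 - V_3 = 11.97 - 11.99 = -0.01277 V
Step 2 — R_th: zero the source — replace V1 by a short circuit (node 2 merges into node 0) — and find the resistance seen between A (node 1) and B (node 3).
Reduce the network between node 1 (A) and node 3 (B) by series/parallel combination:
  Rp1 = R1 ‖ R2 (parallel, both between nodes 0 and 1) = 1/(1/240 + 1/51000) = 238.9 Ω
  Rp2 = R3 ‖ R4 (parallel, both between nodes 0 and 3) = 1/(1/7.5 + 1/7500) = 7.493 Ω
  Rs1 = Rp1 + Rp2 (series, joined only at node 0) = 238.9 + 7.493 = 246.4 Ω
  Rp3 = R5 ‖ Rs1 (parallel, both between nodes 1 and 3) = 1/(1/100 + 1/246.4) = 71.13 Ω
R_th = 71.13 Ω
I_n = V_th/R_th = -0.01277/71.13 = -0.0001795 A, and R_n = R_th = 71.13 Ω

Final answer: I_n = -0.0001795 A, R_n = 71.13 Ω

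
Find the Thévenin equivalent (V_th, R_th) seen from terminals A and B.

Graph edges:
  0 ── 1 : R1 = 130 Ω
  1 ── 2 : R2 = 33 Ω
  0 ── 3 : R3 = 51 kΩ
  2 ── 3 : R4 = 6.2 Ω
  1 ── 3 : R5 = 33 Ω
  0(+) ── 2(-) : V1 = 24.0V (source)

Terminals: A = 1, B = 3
Step 1 — V_th is the open-circuit voltage V_A - V_B (nothing connected across the terminals).
Nodal analysis, taking node 2 as the 0 V reference.
Source V1 fixes V_0 = 24 V.
KCL at each unknown node (sum of currents leaving = 0; resistances in Ω):
  Node 1: (V_1 - 24)/130 + (V_1 - 0)/33 + (V_1 - V_3)/33 = 0
  Node 3: (V_3 - 24)/51000 + (V_3 - 0)/6.2 + (V_3 - V_1)/33 = 0
Collecting terms (coefficients in siemens):
  0.0683·V_1 - 0.0303·V_3 = 0.1846
  0.1916·V_3 - 0.0303·V_1 = 0.0004706
Determinant D = (0.0683)(0.1916) - (-0.0303)(-0.0303) = 0.01217
V_1 = [(0.1846)(0.1916) - (-0.0303)(0.0004706)]/D = 2.908 V
V_3 = [(0.0683)(0.0004706) - (0.1846)(-0.0303)]/D = 0.4624 V
V_th = V_1 - V_3 = 2.908 - 0.4624 = 2.446 V
Step 2 — R_th: zero the source — replace V1 by a short circuit (node 2 merges into node 0) — and find the resistance seen between A (node 1) and B (node 3).
Reduce the network between node 1 (A) and node 3 (B) by series/parallel combination:
  Rp1 = R1 ‖ R2 (parallel, both between nodes 0 and 1) = 1/(1/130 + 1/33) = 26.32 Ω
  Rp2 = R3 ‖ R4 (parallel, both between nodes 0 and 3) = 1/(1/51000 + 1/6.2) = 6.199 Ω
  Rs1 = Rp1 + Rp2 (series, joined only at node 0) = 26.32 + 6.199 = 32.52 Ω
  Rp3 = R5 ‖ Rs1 (parallel, both between nodes 1 and 3) = 1/(1/33 + 1/32.52) = 16.38 Ω
R_th = 16.38 Ω

Final answer: V_th = 2.446 V, R_th = 16.38 Ω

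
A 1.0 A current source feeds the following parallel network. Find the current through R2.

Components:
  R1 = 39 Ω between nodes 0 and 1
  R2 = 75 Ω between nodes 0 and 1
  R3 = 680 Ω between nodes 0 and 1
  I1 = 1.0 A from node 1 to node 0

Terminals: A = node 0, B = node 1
All resistors sit directly between nodes 0 and 1, so they are in parallel and share one voltage V; the full source current 1 A splits among them.
1/R_par = 1/39 + 1/75 + 1/680 = 0.04044 S  =>  R_par = 24.72 Ω
V = I × R_par = 1 × 24.72 = 24.72 V
I_R2 = V/R2 = 24.72/75 = 0.3297 A

Final answer: 0.3297 A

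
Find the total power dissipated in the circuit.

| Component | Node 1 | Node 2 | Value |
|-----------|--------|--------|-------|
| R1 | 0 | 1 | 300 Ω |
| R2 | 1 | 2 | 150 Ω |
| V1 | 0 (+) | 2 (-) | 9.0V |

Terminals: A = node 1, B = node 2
Nodal analysis, taking node 2 as the 0 V reference.
Source V1 fixes V_0 = 9 V.
KCL at each unknown node (sum of currents leaving = 0; resistances in Ω):
  Node 1: (V_1 - 9)/300 + (V_1 - 0)/150 = 0
Collecting terms: 0.01 × V_1 = 0.03  =>  V_1 = 3 V
Power in each resistor, P = (ΔV)²/R:
  P_R1 = (9 - 3)²/300 = 0.12 W
  P_R2 = (3 - 0)²/150 = 0.06 W
P_total = P_R1 + P_R2 = 0.18 W

Final answer: 0.18 W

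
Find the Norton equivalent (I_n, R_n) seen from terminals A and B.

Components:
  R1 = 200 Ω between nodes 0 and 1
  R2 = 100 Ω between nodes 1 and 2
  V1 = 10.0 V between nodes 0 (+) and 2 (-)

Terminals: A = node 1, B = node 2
Find the Thévenin equivalent first; then I_n = V_th/R_th and R_n = R_th.
Step 1 — V_th is the open-circuit voltage V_A - V_B (nothing connected across the terminals).
Nodal analysis, taking node 2 as the 0 V reference.
Source V1 fixes V_0 = 10 V.
KCL at each unknown node (sum of currents leaving = 0; resistances in Ω):
  Node 1: (V_1 - 10)/200 + (V_1 - 0)/100 = 0
Collecting terms: 0.015 × V_1 = 0.05  =>  V_1 = 3.333 V
V_th = V_1 - V_2 = 3.333 - 0 = 3.333 V
Step 2 — R_th: zero the source — replace V1 by a short circuit (node 2 merges into node 0) — and find the resistance seen between A (node 1) and B (node 0).
Reduce the network between node 1 (A) and node 0 (B) by series/parallel combination:
  Rp1 = R1 ‖ R2 (parallel, both between nodes 0 and 1) = 1/(1/200 + 1/100) = 66.67 Ω
R_th = 66.67 Ω
I_n = V_th/R_th = 3.333/66.67 = 0.05 A, and R_n = R_th = 66.67 Ω

Final answer: I_n = 0.05 A, R_n = 66.67 Ω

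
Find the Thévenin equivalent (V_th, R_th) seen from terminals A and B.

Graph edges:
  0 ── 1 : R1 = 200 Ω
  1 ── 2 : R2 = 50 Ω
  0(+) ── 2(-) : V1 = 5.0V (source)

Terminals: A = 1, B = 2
Step 1 — V_th is the open-circuit voltage V_A - V_B (nothing connected across the terminals).
Nodal analysis, taking node 2 as the 0 V reference.
Source V1 fixes V_0 = 5 V.
KCL at each unknown node (sum of currents leaving = 0; resistances in Ω):
  Node 1: (V_1 - 5)/200 + (V_1 - 0)/50 = 0
Collecting terms: 0.025 × V_1 = 0.025  =>  V_1 = 1 V
V_th = V_1 - V_2 = 1 - 0 = 1 V
Step 2 — R_th: zero the source — replace V1 by a short circuit (node 2 merges into node 0) — and find the resistance seen between A (node 1) and B (node 0).
Reduce the network between node 1 (A) and node 0 (B) by series/parallel combination:
  Rp1 = R1 ‖ R2 (parallel, both between nodes 0 and 1) = 1/(1/200 + 1/50) = 40 Ω
R_th = 40 Ω

Final answer: V_th = 1 V, R_th = 40 Ω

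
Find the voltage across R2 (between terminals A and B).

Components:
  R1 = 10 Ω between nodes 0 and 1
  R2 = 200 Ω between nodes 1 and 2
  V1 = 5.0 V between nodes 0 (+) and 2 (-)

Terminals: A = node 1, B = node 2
R1 and R2 are in series across V1 (node 0 → node 1 → node 2), and the output A–B is taken across R2, so this is a voltage divider.
Series current: I = V1/(R1 + R2) = 5/(10 + 200) = 5/210 = 0.02381 A
V_R2 = I × R2 = V1 × R2/(R1 + R2) = 5 × 200/210 = 4.762 V

Final answer: 4.762 V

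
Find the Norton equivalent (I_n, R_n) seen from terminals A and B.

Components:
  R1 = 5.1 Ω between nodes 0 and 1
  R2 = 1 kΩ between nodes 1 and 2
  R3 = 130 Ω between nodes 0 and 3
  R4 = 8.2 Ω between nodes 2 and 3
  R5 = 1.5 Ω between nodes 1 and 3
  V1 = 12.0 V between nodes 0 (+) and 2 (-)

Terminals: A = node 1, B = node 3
Find the Thévenin equivalent first; then I_n = V_th/R_th and R_n = R_th.
Step 1 — V_th is the open-circuit voltage V_A - V_B (nothing connected across the terminals).
Nodal analysis, taking node 2 as the 0 V reference.
Source V1 fixes V_0 = 12 V.
KCL at each unknown node (sum of currents leaving = 0; resistances in Ω):
  Node 1: (V_1 - 12)/5.1 + (V_1 - 0)/1000 + (V_1 - V_3)/1.5 = 0
  Node 3: (V_3 - 12)/130 + (V_3 - 0)/8.2 + (V_3 - V_1)/1.5 = 0
Collecting terms (coefficients in siemens):
  0.8637·V_1 - 0.6667·V_3 = 2.353
  0.7963·V_3 - 0.6667·V_1 = 0.09231
Determinant D = (0.8637)(0.7963) - (-0.6667)(-0.6667) = 0.2434
V_1 = [(2.353)(0.7963) - (-0.6667)(0.09231)]/D = 7.952 V
V_3 = [(0.8637)(0.09231) - (2.353)(-0.6667)]/D = 6.773 V
V_th = V_1 - V_3 = 7.952 - 6.773 = 1.179 V
Step 2 — R_th: zero the source — replace V1 by a short circuit (node 2 merges into node 0) — and find the resistance seen between A (node 1) and B (node 3).
Reduce the network between node 1 (A) and node 3 (B) by series/parallel combination:
  Rp1 = R1 ‖ R2 (parallel, both between nodes 0 and 1) = 1/(1/5.1 + 1/1000) = 5.074 Ω
  Rp2 = R3 ‖ R4 (parallel, both between nodes 0 and 3) = 1/(1/130 + 1/8.2) = 7.713 Ω
  Rs1 = Rp1 + Rp2 (series, joined only at node 0) = 5.074 + 7.713 = 12.79 Ω
  Rp3 = R5 ‖ Rs1 (parallel, both between nodes 1 and 3) = 1/(1/1.5 + 1/12.79) = 1.343 Ω
R_th = 1.343 Ω
I_n = V_th/R_th = 1.179/1.343 = 0.878 A, and R_n = R_th = 1.343 Ω

Final answer: I_n = 0.878 A, R_n = 1.343 Ω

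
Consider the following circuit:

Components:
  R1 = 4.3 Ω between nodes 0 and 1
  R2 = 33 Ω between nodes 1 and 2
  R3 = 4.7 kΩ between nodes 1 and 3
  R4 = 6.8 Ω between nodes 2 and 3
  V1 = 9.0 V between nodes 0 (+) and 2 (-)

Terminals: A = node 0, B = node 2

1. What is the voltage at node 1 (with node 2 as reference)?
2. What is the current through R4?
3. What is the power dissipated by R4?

Nodal analysis, taking node 2 as the 0 V reference.
Source V1 fixes V_0 = 9 V.
KCL at each unknown node (sum of currents leaving = 0; resistances in Ω):
  Node 1: (V_1 - 9)/4.3 + (V_1 - 0)/33 + (V_1 - V_3)/4700 = 0
  Node 3: (V_3 - V_1)/4700 + (V_3 - 0)/6.8 = 0
Collecting terms (coefficients in siemens):
  0.2631·V_1 - 0.0002128·V_3 = 2.093
  0.1473·V_3 - 0.0002128·V_1 = 0
Determinant D = (0.2631)(0.1473) - (-0.0002128)(-0.0002128) = 0.03874
V_1 = [(2.093)(0.1473) - (-0.0002128)(0)]/D = 7.956 V
V_3 = [(0.2631)(0) - (2.093)(-0.0002128)]/D = 0.01149 V
Part 1:
  Read off the nodal solution: V_1 = 7.956 V
Part 2:
  I_R4 = (V_2 - V_3)/R4 = (0 - 0.01149)/6.8 = -0.00169 A
  Magnitude: I_R4 = 0.00169 A
Part 3:
  I_R4 = (V_2 - V_3)/R4 = (0 - 0.01149)/6.8 = -0.00169 A
  P_R4 = I_R4² × R4 = (-0.00169)² × 6.8 = 0.00001943 W

Final answers:
1. V_1 = 7.956 V
2. I_R4 = 0.00169 A
3. P_R4 = 1.943e-05 W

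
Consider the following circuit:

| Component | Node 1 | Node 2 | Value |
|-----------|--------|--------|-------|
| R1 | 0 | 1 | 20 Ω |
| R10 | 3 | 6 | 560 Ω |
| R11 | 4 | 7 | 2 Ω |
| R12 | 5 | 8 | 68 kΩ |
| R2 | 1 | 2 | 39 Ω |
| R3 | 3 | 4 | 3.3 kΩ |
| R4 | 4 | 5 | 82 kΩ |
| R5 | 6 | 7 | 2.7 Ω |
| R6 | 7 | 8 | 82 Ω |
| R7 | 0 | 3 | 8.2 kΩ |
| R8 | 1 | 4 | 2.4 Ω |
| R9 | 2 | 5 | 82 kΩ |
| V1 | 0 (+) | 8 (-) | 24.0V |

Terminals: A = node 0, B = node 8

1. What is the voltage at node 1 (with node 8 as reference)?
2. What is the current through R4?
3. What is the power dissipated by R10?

Nodal analysis, taking node 8 as the 0 V reference.
Source V1 fixes V_0 = 24 V.
KCL at each unknown node (sum of currents leaving = 0; resistances in Ω):
  Node 1: (V_1 - 24)/20 + (V_1 - V_2)/39 + (V_1 - V_4)/2.4 = 0
  Node 2: (V_2 - V_1)/39 + (V_2 - V_5)/82000 = 0
  Node 3: (V_3 - V_4)/3300 + (V_3 - 24)/8200 + (V_3 - V_6)/560 = 0
  Node 4: (V_4 - V_3)/3300 + (V_4 - V_5)/82000 + (V_4 - V_1)/2.4 + (V_4 - V_7)/2 = 0
  Node 5: (V_5 - V_4)/82000 + (V_5 - V_2)/82000 + (V_5 - 0)/68000 = 0
  Node 6: (V_6 - V_7)/2.7 + (V_6 - V_3)/560 = 0
  Node 7: (V_7 - V_6)/2.7 + (V_7 - 0)/82 + (V_7 - V_4)/2 = 0
Collecting terms (coefficients in siemens):
  0.4923·V_1 - 0.02564·V_2 - 0.4167·V_4 = 1.2
  0.02565·V_2 - 0.02564·V_1 - 0.0000122·V_5 = 0
  0.002211·V_3 - 0.000303·V_4 - 0.001786·V_6 = 0.002927
  0.917·V_4 - 0.4167·V_1 - 0.000303·V_3 - 0.0000122·V_5 - 0.5·V_7 = 0
  0.0000391·V_5 - 0.0000122·V_2 - 0.0000122·V_4 = 0
  0.3722·V_6 - 0.001786·V_3 - 0.3704·V_7 = 0
  0.8826·V_7 - 0.5·V_4 - 0.3704·V_6 = 0
Solving these 7 simultaneous equations (Gaussian elimination) gives:
  V_1 = 19.5 V, V_2 = 19.49 V, V_3 = 18.87 V, V_4 = 18.96 V
  V_5 = 11.99 V, V_6 = 18.51 V, V_7 = 18.51 V
Part 1:
  Read off the nodal solution: V_1 = 19.5 V
Part 2:
  I_R4 = (V_4 - V_5)/R4 = (18.96 - 11.99)/82000 = 0.00008491 A
  Magnitude: I_R4 = 0.00008491 A
Part 3:
  I_R10 = (V_3 - V_6)/R10 = (18.87 - 18.51)/560 = 0.0006508 A
  P_R10 = I_R10² × R10 = (0.0006508)² × 560 = 0.0002372 W

Final answers:
1. V_1 = 19.5 V
2. I_R4 = 8.491e-05 A
3. P_R10 = 0.0002372 W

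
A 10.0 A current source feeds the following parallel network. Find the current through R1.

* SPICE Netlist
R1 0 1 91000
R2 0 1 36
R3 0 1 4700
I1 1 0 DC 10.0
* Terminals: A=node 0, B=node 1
All resistors sit directly between nodes 0 and 1, so they are in parallel and share one voltage V; the full source current 10 A splits among them.
1/R_par = 1/91000 + 1/36 + 1/4700 = 0.028 S  =>  R_par = 35.71 Ω
V = I × R_par = 10 × 35.71 = 357.1 V
I_R1 = V/R1 = 357.1/91000 = 0.003924 A

Final answer: 0.003924 A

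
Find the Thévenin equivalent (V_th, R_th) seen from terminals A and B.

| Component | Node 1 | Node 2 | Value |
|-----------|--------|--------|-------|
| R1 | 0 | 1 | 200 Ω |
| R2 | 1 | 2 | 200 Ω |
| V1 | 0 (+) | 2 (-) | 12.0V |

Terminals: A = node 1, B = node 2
Step 1 — V_th is the open-circuit voltage V_A - V_B (nothing connected across the terminals).
Nodal analysis, taking node 2 as the 0 V reference.
Source V1 fixes V_0 = 12 V.
KCL at each unknown node (sum of currents leaving = 0; resistances in Ω):
  Node 1: (V_1 - 12)/200 + (V_1 - 0)/200 = 0
Collecting terms: 0.01 × V_1 = 0.06  =>  V_1 = 6 V
V_th = V_1 - V_2 = 6 - 0 = 6 V
Step 2 — R_th: zero the source — replace V1 by a short circuit (node 2 merges into node 0) — and find the resistance seen between A (node 1) and B (node 0).
Reduce the network between node 1 (A) and node 0 (B) by series/parallel combination:
  Rp1 = R1 ‖ R2 (parallel, both between nodes 0 and 1) = 1/(1/200 + 1/200) = 100 Ω
R_th = 100 Ω

Final answer: V_th = 6 V, R_th = 100 Ω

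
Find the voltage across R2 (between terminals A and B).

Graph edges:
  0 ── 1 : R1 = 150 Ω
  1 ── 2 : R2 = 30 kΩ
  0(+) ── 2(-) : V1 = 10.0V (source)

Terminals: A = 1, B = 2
R1 and R2 are in series across V1 (node 0 → node 1 → node 2), and the output A–B is taken across R2, so this is a voltage divider.
Series current: I = V1/(R1 + R2) = 10/(150 + 30000) = 10/30150 = 0.0003317 A
V_R2 = I × R2 = V1 × R2/(R1 + R2) = 10 × 30000/30150 = 9.95 V

Final answer: 9.95 V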